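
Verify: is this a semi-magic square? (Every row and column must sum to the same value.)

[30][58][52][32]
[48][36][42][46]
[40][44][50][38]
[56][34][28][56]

Row 1: 30 + 58 + 52 + 32 = 172.
Row 2: 48 + 36 + 42 + 46 = 172.
Row 3: 40 + 44 + 50 + 38 = 172.
Row 4: 56 + 34 + 28 + 56 = 174.
Column 1: 30 + 48 + 40 + 56 = 174.
Column 2: 58 + 36 + 44 + 34 = 172.
Column 3: 52 + 42 + 50 + 28 = 172.
Column 4: 32 + 46 + 38 + 56 = 172.

No — column 1 sums to 174 but row 1 sums to 172.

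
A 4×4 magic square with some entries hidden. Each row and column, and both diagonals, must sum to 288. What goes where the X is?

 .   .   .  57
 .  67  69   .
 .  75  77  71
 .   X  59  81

Using row 3: 75 + 77 + 71 + ? → (3,1) = 288 − 223 = 65.
Column 3 needs 288; the known cells sum to 205, so (1,3) = 83.
From column 4, 288 − (57 + 71 + 81) gives (2,4) = 79.
From main diagonal, 288 − (67 + 77 + 81) gives (1,1) = 63.
Anti-diagonal: 57 + 69 + 75 + ? = 288, so (4,1) = 87.
The remaining cell in row 1 is (1,2) = 288 − 203 = 85.
Using row 2: 67 + 69 + 79 + ? → (2,1) = 288 − 215 = 73.
From row 4, 288 − (87 + 59 + 81) gives (4,2) = 61.

61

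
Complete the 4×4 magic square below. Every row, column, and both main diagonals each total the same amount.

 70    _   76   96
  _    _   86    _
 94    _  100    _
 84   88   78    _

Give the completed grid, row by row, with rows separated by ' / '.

70 98 76 96 / 92 80 86 82 / 94 74 100 72 / 84 88 78 90

Column 3 is already complete: 76 + 86 + 100 + 78 = 340, so that is the magic constant.
Row 1 must total 340; the given cells sum to 242, so (1,2) = 98.
Row 4 needs 340; the known cells sum to 250, so (4,4) = 90.
Using column 1: 70 + 94 + 84 + ? → (2,1) = 340 − 248 = 92.
From main diagonal, 340 − (70 + 100 + 90) gives (2,2) = 80.
The remaining cell in anti-diagonal is (3,2) = 340 − 266 = 74.
Using row 2: 92 + 80 + 86 + ? → (2,4) = 340 − 258 = 82.
Row 3: 94 + 74 + 100 + ? = 340, so (3,4) = 72.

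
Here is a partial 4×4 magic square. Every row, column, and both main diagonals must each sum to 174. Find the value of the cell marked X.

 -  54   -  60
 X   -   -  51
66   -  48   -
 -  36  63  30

24

From row 4, 174 − (36 + 63 + 30) gives (4,1) = 45.
Column 4 must total 174; the given cells sum to 141, so (3,4) = 33.
From row 3, 174 − (66 + 48 + 33) gives (3,2) = 27.
Column 2 needs 174; the known cells sum to 117, so (2,2) = 57.
From main diagonal, 174 − (57 + 48 + 30) gives (1,1) = 39.
Using anti-diagonal: 60 + 27 + 45 + ? → (2,3) = 174 − 132 = 42.
The remaining cell in row 1 is (1,3) = 174 − 153 = 21.
The remaining cell in row 2 is (2,1) = 174 − 150 = 24.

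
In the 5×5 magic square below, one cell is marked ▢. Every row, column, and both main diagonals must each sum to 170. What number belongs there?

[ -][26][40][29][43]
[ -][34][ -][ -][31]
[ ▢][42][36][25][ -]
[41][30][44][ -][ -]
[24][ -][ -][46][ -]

Row 1 needs 170; the known cells sum to 138, so (1,1) = 32.
Column 2 must total 170; the given cells sum to 132, so (5,2) = 38.
Using anti-diagonal: 43 + 36 + 30 + 24 + ? → (2,4) = 170 − 133 = 37.
Using column 4: 29 + 37 + 25 + 46 + ? → (4,4) = 170 − 137 = 33.
Main diagonal needs 170; the known cells sum to 135, so (5,5) = 35.
Row 4 must total 170; the given cells sum to 148, so (4,5) = 22.
Row 5 must total 170; the given cells sum to 143, so (5,3) = 27.
From column 3, 170 − (40 + 36 + 44 + 27) gives (2,3) = 23.
From column 5, 170 − (43 + 31 + 22 + 35) gives (3,5) = 39.
Row 2: 34 + 23 + 37 + 31 + ? = 170, so (2,1) = 45.
Row 3: 42 + 36 + 25 + 39 + ? = 170, so (3,1) = 28.

28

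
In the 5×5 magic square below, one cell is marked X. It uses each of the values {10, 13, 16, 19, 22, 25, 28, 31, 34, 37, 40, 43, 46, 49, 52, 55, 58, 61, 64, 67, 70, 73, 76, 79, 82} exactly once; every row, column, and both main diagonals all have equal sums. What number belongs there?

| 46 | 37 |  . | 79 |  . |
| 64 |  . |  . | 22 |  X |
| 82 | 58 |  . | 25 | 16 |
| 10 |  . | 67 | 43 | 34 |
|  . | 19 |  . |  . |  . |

73

The 25 entries sum to 1150, so each line sums to 1150/5 = 230.
Row 3: 82 + 58 + 25 + 16 + ? = 230, so (3,3) = 49.
Row 4 must total 230; the given cells sum to 154, so (4,2) = 76.
Using column 1: 46 + 64 + 82 + 10 + ? → (5,1) = 230 − 202 = 28.
Column 2 must total 230; the given cells sum to 190, so (2,2) = 40.
From column 4, 230 − (79 + 22 + 25 + 43) gives (5,4) = 61.
The remaining cell in main diagonal is (5,5) = 230 − 178 = 52.
Anti-diagonal: 22 + 49 + 76 + 28 + ? = 230, so (1,5) = 55.
The remaining cell in row 1 is (1,3) = 230 − 217 = 13.
The remaining cell in row 5 is (5,3) = 230 − 160 = 70.
The remaining cell in column 3 is (2,3) = 230 − 199 = 31.
Column 5 must total 230; the given cells sum to 157, so (2,5) = 73.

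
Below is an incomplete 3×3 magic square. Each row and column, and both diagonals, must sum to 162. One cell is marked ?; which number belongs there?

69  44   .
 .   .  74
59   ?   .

64

The remaining cell in row 1 is (1,3) = 162 − 113 = 49.
The remaining cell in column 1 is (2,1) = 162 − 128 = 34.
The remaining cell in column 3 is (3,3) = 162 − 123 = 39.
Main diagonal: 69 + 39 + ? = 162, so (2,2) = 54.
The remaining cell in row 3 is (3,2) = 162 − 98 = 64.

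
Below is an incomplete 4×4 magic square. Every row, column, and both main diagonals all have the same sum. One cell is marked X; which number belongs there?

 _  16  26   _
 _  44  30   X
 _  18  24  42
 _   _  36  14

20

Column 3 is complete and sums to 116; that is the magic constant.
Row 3 must total 116; the given cells sum to 84, so (3,1) = 32.
From column 2, 116 − (16 + 44 + 18) gives (4,2) = 38.
The remaining cell in main diagonal is (1,1) = 116 − 82 = 34.
Row 1 must total 116; the given cells sum to 76, so (1,4) = 40.
Row 4: 38 + 36 + 14 + ? = 116, so (4,1) = 28.
From column 1, 116 − (34 + 32 + 28) gives (2,1) = 22.
The remaining cell in column 4 is (2,4) = 116 − 96 = 20.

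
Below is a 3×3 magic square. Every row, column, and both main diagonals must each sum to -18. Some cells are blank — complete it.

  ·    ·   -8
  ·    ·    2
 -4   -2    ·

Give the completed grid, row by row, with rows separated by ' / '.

Using row 3: -4 + (-2) + ? → (3,3) = -18 − (-6) = -12.
Anti-diagonal: -8 + (-4) + ? = -18, so (2,2) = -6.
Using row 2: -6 + 2 + ? → (2,1) = -18 − (-4) = -14.
Column 1 must total -18; the given cells sum to -18, so (1,1) = 0.
Using column 2: -6 + (-2) + ? → (1,2) = -18 − (-8) = -10.

0 -10 -8 / -14 -6 2 / -4 -2 -12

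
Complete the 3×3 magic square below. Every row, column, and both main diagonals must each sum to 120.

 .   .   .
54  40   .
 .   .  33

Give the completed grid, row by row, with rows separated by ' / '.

Row 2: 54 + 40 + ? = 120, so (2,3) = 26.
Using column 3: 26 + 33 + ? → (1,3) = 120 − 59 = 61.
Using main diagonal: 40 + 33 + ? → (1,1) = 120 − 73 = 47.
The remaining cell in anti-diagonal is (3,1) = 120 − 101 = 19.
From row 1, 120 − (47 + 61) gives (1,2) = 12.
The remaining cell in row 3 is (3,2) = 120 − 52 = 68.

47 12 61 / 54 40 26 / 19 68 33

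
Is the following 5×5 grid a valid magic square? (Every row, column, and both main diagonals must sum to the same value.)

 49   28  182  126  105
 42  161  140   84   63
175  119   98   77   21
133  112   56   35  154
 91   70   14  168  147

Yes

Row 1: 49 + 28 + 182 + 126 + 105 = 490.
Row 2: 42 + 161 + 140 + 84 + 63 = 490.
Row 3: 175 + 119 + 98 + 77 + 21 = 490.
Row 4: 133 + 112 + 56 + 35 + 154 = 490.
Row 5: 91 + 70 + 14 + 168 + 147 = 490.
Column 1: 49 + 42 + 175 + 133 + 91 = 490.
Column 2: 28 + 161 + 119 + 112 + 70 = 490.
Column 3: 182 + 140 + 98 + 56 + 14 = 490.
Column 4: 126 + 84 + 77 + 35 + 168 = 490.
Column 5: 105 + 63 + 21 + 154 + 147 = 490.
Main diagonal: 49 + 161 + 98 + 35 + 147 = 490.
Anti-diagonal: 105 + 84 + 98 + 112 + 91 = 490.
All lines sum to 490.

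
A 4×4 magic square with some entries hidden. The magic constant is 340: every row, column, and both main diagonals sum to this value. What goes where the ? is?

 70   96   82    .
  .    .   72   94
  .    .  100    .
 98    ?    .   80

76

Row 1 needs 340; the known cells sum to 248, so (1,4) = 92.
From column 3, 340 − (82 + 72 + 100) gives (4,3) = 86.
Column 4 must total 340; the given cells sum to 266, so (3,4) = 74.
Main diagonal: 70 + 100 + 80 + ? = 340, so (2,2) = 90.
Using anti-diagonal: 92 + 72 + 98 + ? → (3,2) = 340 − 262 = 78.
From row 2, 340 − (90 + 72 + 94) gives (2,1) = 84.
Using row 3: 78 + 100 + 74 + ? → (3,1) = 340 − 252 = 88.
From row 4, 340 − (98 + 86 + 80) gives (4,2) = 76.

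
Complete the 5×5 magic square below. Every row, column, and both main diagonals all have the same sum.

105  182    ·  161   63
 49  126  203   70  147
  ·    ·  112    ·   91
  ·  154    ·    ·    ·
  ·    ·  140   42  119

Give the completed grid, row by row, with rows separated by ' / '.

Row 2 is already complete: 49 + 126 + 203 + 70 + 147 = 595, so that is the magic constant.
From row 1, 595 − (105 + 182 + 161 + 63) gives (1,3) = 84.
Using column 3: 84 + 203 + 112 + 140 + ? → (4,3) = 595 − 539 = 56.
Column 5: 63 + 147 + 91 + 119 + ? = 595, so (4,5) = 175.
Main diagonal must total 595; the given cells sum to 462, so (4,4) = 133.
From anti-diagonal, 595 − (63 + 70 + 112 + 154) gives (5,1) = 196.
The remaining cell in row 4 is (4,1) = 595 − 518 = 77.
From row 5, 595 − (196 + 140 + 42 + 119) gives (5,2) = 98.
Column 1: 105 + 49 + 77 + 196 + ? = 595, so (3,1) = 168.
Column 2: 182 + 126 + 154 + 98 + ? = 595, so (3,2) = 35.
Column 4: 161 + 70 + 133 + 42 + ? = 595, so (3,4) = 189.

105 182 84 161 63 / 49 126 203 70 147 / 168 35 112 189 91 / 77 154 56 133 175 / 196 98 140 42 119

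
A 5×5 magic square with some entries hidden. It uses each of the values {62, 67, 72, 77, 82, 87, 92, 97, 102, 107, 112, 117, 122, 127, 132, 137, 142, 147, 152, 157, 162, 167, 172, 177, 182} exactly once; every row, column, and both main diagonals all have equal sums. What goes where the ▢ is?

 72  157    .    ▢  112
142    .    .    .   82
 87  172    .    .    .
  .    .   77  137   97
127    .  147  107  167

177

The 25 entries sum to 3050, so each line sums to 3050/5 = 610.
Row 5: 127 + 147 + 107 + 167 + ? = 610, so (5,2) = 62.
Using column 1: 72 + 142 + 87 + 127 + ? → (4,1) = 610 − 428 = 182.
Column 5 must total 610; the given cells sum to 458, so (3,5) = 152.
Row 4 must total 610; the given cells sum to 493, so (4,2) = 117.
From column 2, 610 − (157 + 172 + 117 + 62) gives (2,2) = 102.
From main diagonal, 610 − (72 + 102 + 137 + 167) gives (3,3) = 132.
Using anti-diagonal: 112 + 132 + 117 + 127 + ? → (2,4) = 610 − 488 = 122.
Row 2: 142 + 102 + 122 + 82 + ? = 610, so (2,3) = 162.
Row 3 needs 610; the known cells sum to 543, so (3,4) = 67.
Column 3 needs 610; the known cells sum to 518, so (1,3) = 92.
The remaining cell in column 4 is (1,4) = 610 − 433 = 177.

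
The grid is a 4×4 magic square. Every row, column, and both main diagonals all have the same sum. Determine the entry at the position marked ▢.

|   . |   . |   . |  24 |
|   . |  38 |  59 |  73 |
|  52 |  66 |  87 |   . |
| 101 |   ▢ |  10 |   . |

Anti-diagonal is complete and sums to 250; that is the magic constant.
The remaining cell in row 2 is (2,1) = 250 − 170 = 80.
Row 3 must total 250; the given cells sum to 205, so (3,4) = 45.
The remaining cell in column 1 is (1,1) = 250 − 233 = 17.
From column 3, 250 − (59 + 87 + 10) gives (1,3) = 94.
Using column 4: 24 + 73 + 45 + ? → (4,4) = 250 − 142 = 108.
Using row 1: 17 + 94 + 24 + ? → (1,2) = 250 − 135 = 115.
Row 4 must total 250; the given cells sum to 219, so (4,2) = 31.

31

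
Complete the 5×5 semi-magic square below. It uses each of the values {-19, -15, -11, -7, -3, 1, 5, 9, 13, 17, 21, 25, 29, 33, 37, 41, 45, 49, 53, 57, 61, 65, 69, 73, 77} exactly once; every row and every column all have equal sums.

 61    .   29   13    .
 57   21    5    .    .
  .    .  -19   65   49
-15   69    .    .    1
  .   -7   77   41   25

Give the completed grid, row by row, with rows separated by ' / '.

61 45 29 13 -3 / 57 21 5 -11 73 / 33 17 -19 65 49 / -15 69 53 37 1 / 9 -7 77 41 25

The 25 entries sum to 725, so each line sums to 725/5 = 145.
Row 5 needs 145; the known cells sum to 136, so (5,1) = 9.
Using column 1: 61 + 57 + (-15) + 9 + ? → (3,1) = 145 − 112 = 33.
The remaining cell in column 3 is (4,3) = 145 − 92 = 53.
From row 3, 145 − (33 + (-19) + 65 + 49) gives (3,2) = 17.
Using row 4: -15 + 69 + 53 + 1 + ? → (4,4) = 145 − 108 = 37.
The remaining cell in column 2 is (1,2) = 145 − 100 = 45.
From column 4, 145 − (13 + 65 + 37 + 41) gives (2,4) = -11.
Row 1 needs 145; the known cells sum to 148, so (1,5) = -3.
Row 2: 57 + 21 + 5 + (-11) + ? = 145, so (2,5) = 73.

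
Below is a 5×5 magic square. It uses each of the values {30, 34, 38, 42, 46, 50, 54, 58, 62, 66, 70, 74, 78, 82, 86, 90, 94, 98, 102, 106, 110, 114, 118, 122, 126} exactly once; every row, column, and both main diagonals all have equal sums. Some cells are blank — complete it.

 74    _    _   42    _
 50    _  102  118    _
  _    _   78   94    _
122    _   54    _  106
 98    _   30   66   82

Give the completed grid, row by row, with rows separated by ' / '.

74 90 126 42 58 / 50 86 102 118 34 / 46 62 78 94 110 / 122 38 54 70 106 / 98 114 30 66 82

The 25 entries sum to 1950, so each line sums to 1950/5 = 390.
From row 5, 390 − (98 + 30 + 66 + 82) gives (5,2) = 114.
The remaining cell in column 1 is (3,1) = 390 − 344 = 46.
The remaining cell in column 3 is (1,3) = 390 − 264 = 126.
Column 4 needs 390; the known cells sum to 320, so (4,4) = 70.
From main diagonal, 390 − (74 + 78 + 70 + 82) gives (2,2) = 86.
The remaining cell in row 2 is (2,5) = 390 − 356 = 34.
The remaining cell in row 4 is (4,2) = 390 − 352 = 38.
Anti-diagonal must total 390; the given cells sum to 332, so (1,5) = 58.
From row 1, 390 − (74 + 126 + 42 + 58) gives (1,2) = 90.
Column 2: 90 + 86 + 38 + 114 + ? = 390, so (3,2) = 62.
The remaining cell in column 5 is (3,5) = 390 − 280 = 110.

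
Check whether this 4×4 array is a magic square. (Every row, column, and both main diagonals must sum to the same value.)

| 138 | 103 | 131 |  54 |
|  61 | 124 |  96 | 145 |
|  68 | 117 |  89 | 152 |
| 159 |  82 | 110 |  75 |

Yes

Row 1: 138 + 103 + 131 + 54 = 426.
Row 2: 61 + 124 + 96 + 145 = 426.
Row 3: 68 + 117 + 89 + 152 = 426.
Row 4: 159 + 82 + 110 + 75 = 426.
Column 1: 138 + 61 + 68 + 159 = 426.
Column 2: 103 + 124 + 117 + 82 = 426.
Column 3: 131 + 96 + 89 + 110 = 426.
Column 4: 54 + 145 + 152 + 75 = 426.
Main diagonal: 138 + 124 + 89 + 75 = 426.
Anti-diagonal: 54 + 96 + 117 + 159 = 426.
All lines sum to 426.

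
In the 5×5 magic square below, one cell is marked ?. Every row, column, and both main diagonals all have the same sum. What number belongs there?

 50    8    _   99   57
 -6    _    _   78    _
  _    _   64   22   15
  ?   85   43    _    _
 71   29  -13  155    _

92

Anti-diagonal is complete and sums to 355; that is the magic constant.
Row 1 must total 355; the given cells sum to 214, so (1,3) = 141.
Row 5 must total 355; the given cells sum to 242, so (5,5) = 113.
The remaining cell in column 3 is (2,3) = 355 − 235 = 120.
Column 4 needs 355; the known cells sum to 354, so (4,4) = 1.
Main diagonal must total 355; the given cells sum to 228, so (2,2) = 127.
Using row 2: -6 + 127 + 120 + 78 + ? → (2,5) = 355 − 319 = 36.
Column 2: 8 + 127 + 85 + 29 + ? = 355, so (3,2) = 106.
From column 5, 355 − (57 + 36 + 15 + 113) gives (4,5) = 134.
From row 3, 355 − (106 + 64 + 22 + 15) gives (3,1) = 148.
Row 4 needs 355; the known cells sum to 263, so (4,1) = 92.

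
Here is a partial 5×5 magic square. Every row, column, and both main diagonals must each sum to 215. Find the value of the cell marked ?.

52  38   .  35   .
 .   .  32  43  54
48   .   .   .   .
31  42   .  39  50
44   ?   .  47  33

55

Row 4 needs 215; the known cells sum to 162, so (4,3) = 53.
Using column 1: 52 + 48 + 31 + 44 + ? → (2,1) = 215 − 175 = 40.
Column 4: 35 + 43 + 39 + 47 + ? = 215, so (3,4) = 51.
Row 2 needs 215; the known cells sum to 169, so (2,2) = 46.
Main diagonal: 52 + 46 + 39 + 33 + ? = 215, so (3,3) = 45.
Anti-diagonal: 43 + 45 + 42 + 44 + ? = 215, so (1,5) = 41.
Row 1 needs 215; the known cells sum to 166, so (1,3) = 49.
Using column 3: 49 + 32 + 45 + 53 + ? → (5,3) = 215 − 179 = 36.
The remaining cell in column 5 is (3,5) = 215 − 178 = 37.
From row 3, 215 − (48 + 45 + 51 + 37) gives (3,2) = 34.
Row 5 must total 215; the given cells sum to 160, so (5,2) = 55.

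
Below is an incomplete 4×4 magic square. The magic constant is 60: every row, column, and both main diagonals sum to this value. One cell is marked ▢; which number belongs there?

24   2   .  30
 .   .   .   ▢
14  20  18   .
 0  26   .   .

The remaining cell in row 1 is (1,3) = 60 − 56 = 4.
From row 3, 60 − (14 + 20 + 18) gives (3,4) = 8.
The remaining cell in column 1 is (2,1) = 60 − 38 = 22.
The remaining cell in column 2 is (2,2) = 60 − 48 = 12.
Main diagonal: 24 + 12 + 18 + ? = 60, so (4,4) = 6.
Anti-diagonal needs 60; the known cells sum to 50, so (2,3) = 10.
Row 2 needs 60; the known cells sum to 44, so (2,4) = 16.

16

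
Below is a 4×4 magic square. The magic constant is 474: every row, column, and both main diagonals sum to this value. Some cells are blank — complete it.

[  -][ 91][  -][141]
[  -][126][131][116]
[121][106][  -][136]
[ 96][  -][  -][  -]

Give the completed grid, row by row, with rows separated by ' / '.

156 91 86 141 / 101 126 131 116 / 121 106 111 136 / 96 151 146 81

The remaining cell in row 2 is (2,1) = 474 − 373 = 101.
Using row 3: 121 + 106 + 136 + ? → (3,3) = 474 − 363 = 111.
Column 1 must total 474; the given cells sum to 318, so (1,1) = 156.
Column 2 needs 474; the known cells sum to 323, so (4,2) = 151.
The remaining cell in column 4 is (4,4) = 474 − 393 = 81.
Using row 1: 156 + 91 + 141 + ? → (1,3) = 474 − 388 = 86.
Row 4 needs 474; the known cells sum to 328, so (4,3) = 146.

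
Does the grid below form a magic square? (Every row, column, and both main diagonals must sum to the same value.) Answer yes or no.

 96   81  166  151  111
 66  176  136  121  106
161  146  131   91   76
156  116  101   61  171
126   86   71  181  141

Yes

Row 1: 96 + 81 + 166 + 151 + 111 = 605.
Row 2: 66 + 176 + 136 + 121 + 106 = 605.
Row 3: 161 + 146 + 131 + 91 + 76 = 605.
Row 4: 156 + 116 + 101 + 61 + 171 = 605.
Row 5: 126 + 86 + 71 + 181 + 141 = 605.
Column 1: 96 + 66 + 161 + 156 + 126 = 605.
Column 2: 81 + 176 + 146 + 116 + 86 = 605.
Column 3: 166 + 136 + 131 + 101 + 71 = 605.
Column 4: 151 + 121 + 91 + 61 + 181 = 605.
Column 5: 111 + 106 + 76 + 171 + 141 = 605.
Main diagonal: 96 + 176 + 131 + 61 + 141 = 605.
Anti-diagonal: 111 + 121 + 131 + 116 + 126 = 605.
All lines sum to 605.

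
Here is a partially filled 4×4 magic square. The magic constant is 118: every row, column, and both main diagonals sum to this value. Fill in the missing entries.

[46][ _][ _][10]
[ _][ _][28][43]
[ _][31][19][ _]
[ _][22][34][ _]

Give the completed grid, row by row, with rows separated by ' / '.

46 25 37 10 / 7 40 28 43 / 16 31 19 52 / 49 22 34 13

Column 3 needs 118; the known cells sum to 81, so (1,3) = 37.
Anti-diagonal needs 118; the known cells sum to 69, so (4,1) = 49.
Row 1 needs 118; the known cells sum to 93, so (1,2) = 25.
Row 4 needs 118; the known cells sum to 105, so (4,4) = 13.
Using column 2: 25 + 31 + 22 + ? → (2,2) = 118 − 78 = 40.
Column 4 needs 118; the known cells sum to 66, so (3,4) = 52.
Using row 2: 40 + 28 + 43 + ? → (2,1) = 118 − 111 = 7.
Row 3 must total 118; the given cells sum to 102, so (3,1) = 16.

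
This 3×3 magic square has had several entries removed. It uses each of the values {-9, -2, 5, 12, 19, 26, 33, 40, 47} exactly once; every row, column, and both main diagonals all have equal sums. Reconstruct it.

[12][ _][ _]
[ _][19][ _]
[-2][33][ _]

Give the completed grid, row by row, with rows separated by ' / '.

The 9 entries sum to 171, so each line sums to 171/3 = 57.
The remaining cell in row 3 is (3,3) = 57 − 31 = 26.
Column 1 must total 57; the given cells sum to 10, so (2,1) = 47.
Column 2: 19 + 33 + ? = 57, so (1,2) = 5.
Using anti-diagonal: 19 + (-2) + ? → (1,3) = 57 − 17 = 40.
Row 2 must total 57; the given cells sum to 66, so (2,3) = -9.

12 5 40 / 47 19 -9 / -2 33 26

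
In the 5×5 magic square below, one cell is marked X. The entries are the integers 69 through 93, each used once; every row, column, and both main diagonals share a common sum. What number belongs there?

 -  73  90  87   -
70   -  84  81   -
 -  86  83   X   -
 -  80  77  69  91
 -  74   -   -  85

The entries are 69 through 93, which sum to 2025, so each line sums to 2025/5 = 405.
Row 4: 80 + 77 + 69 + 91 + ? = 405, so (4,1) = 88.
Column 2: 73 + 86 + 80 + 74 + ? = 405, so (2,2) = 92.
Column 3: 90 + 84 + 83 + 77 + ? = 405, so (5,3) = 71.
Main diagonal needs 405; the known cells sum to 329, so (1,1) = 76.
Using row 1: 76 + 73 + 90 + 87 + ? → (1,5) = 405 − 326 = 79.
From row 2, 405 − (70 + 92 + 84 + 81) gives (2,5) = 78.
Using column 5: 79 + 78 + 91 + 85 + ? → (3,5) = 405 − 333 = 72.
Anti-diagonal: 79 + 81 + 83 + 80 + ? = 405, so (5,1) = 82.
The remaining cell in row 5 is (5,4) = 405 − 312 = 93.
Using column 1: 76 + 70 + 88 + 82 + ? → (3,1) = 405 − 316 = 89.
Column 4: 87 + 81 + 69 + 93 + ? = 405, so (3,4) = 75.

75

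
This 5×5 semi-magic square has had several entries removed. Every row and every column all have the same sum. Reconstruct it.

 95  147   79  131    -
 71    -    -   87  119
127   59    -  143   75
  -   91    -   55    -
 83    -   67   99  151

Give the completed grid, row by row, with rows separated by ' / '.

95 147 79 131 63 / 71 103 135 87 119 / 127 59 111 143 75 / 139 91 123 55 107 / 83 115 67 99 151

Column 4 is already complete: 131 + 87 + 143 + 55 + 99 = 515, so that is the magic constant.
The remaining cell in row 1 is (1,5) = 515 − 452 = 63.
Row 3: 127 + 59 + 143 + 75 + ? = 515, so (3,3) = 111.
From row 5, 515 − (83 + 67 + 99 + 151) gives (5,2) = 115.
Column 1: 95 + 71 + 127 + 83 + ? = 515, so (4,1) = 139.
Column 2 must total 515; the given cells sum to 412, so (2,2) = 103.
From column 5, 515 − (63 + 119 + 75 + 151) gives (4,5) = 107.
Row 2 needs 515; the known cells sum to 380, so (2,3) = 135.
Row 4 must total 515; the given cells sum to 392, so (4,3) = 123.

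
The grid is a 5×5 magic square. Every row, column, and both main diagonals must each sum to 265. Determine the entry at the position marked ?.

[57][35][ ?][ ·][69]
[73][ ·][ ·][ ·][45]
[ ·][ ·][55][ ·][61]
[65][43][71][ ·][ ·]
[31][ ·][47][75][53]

63

From row 5, 265 − (31 + 47 + 75 + 53) gives (5,2) = 59.
Column 1 needs 265; the known cells sum to 226, so (3,1) = 39.
From column 5, 265 − (69 + 45 + 61 + 53) gives (4,5) = 37.
Anti-diagonal needs 265; the known cells sum to 198, so (2,4) = 67.
Using row 4: 65 + 43 + 71 + 37 + ? → (4,4) = 265 − 216 = 49.
Using main diagonal: 57 + 55 + 49 + 53 + ? → (2,2) = 265 − 214 = 51.
Row 2 must total 265; the given cells sum to 236, so (2,3) = 29.
Column 2 needs 265; the known cells sum to 188, so (3,2) = 77.
Column 3 must total 265; the given cells sum to 202, so (1,3) = 63.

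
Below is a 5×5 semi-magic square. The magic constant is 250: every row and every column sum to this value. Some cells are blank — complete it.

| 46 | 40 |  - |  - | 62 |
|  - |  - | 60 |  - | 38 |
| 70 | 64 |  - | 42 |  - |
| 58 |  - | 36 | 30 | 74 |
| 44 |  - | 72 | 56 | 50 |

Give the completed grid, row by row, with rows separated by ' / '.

Row 4 needs 250; the known cells sum to 198, so (4,2) = 52.
From row 5, 250 − (44 + 72 + 56 + 50) gives (5,2) = 28.
The remaining cell in column 1 is (2,1) = 250 − 218 = 32.
Using column 2: 40 + 64 + 52 + 28 + ? → (2,2) = 250 − 184 = 66.
The remaining cell in column 5 is (3,5) = 250 − 224 = 26.
The remaining cell in row 2 is (2,4) = 250 − 196 = 54.
Row 3 must total 250; the given cells sum to 202, so (3,3) = 48.
From column 3, 250 − (60 + 48 + 36 + 72) gives (1,3) = 34.
Column 4 must total 250; the given cells sum to 182, so (1,4) = 68.

46 40 34 68 62 / 32 66 60 54 38 / 70 64 48 42 26 / 58 52 36 30 74 / 44 28 72 56 50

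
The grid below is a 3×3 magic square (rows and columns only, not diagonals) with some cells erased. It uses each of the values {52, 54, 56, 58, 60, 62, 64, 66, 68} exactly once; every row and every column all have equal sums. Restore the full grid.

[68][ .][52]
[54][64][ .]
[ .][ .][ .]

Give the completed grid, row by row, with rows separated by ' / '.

The 9 entries sum to 540, so each line sums to 540/3 = 180.
The remaining cell in row 1 is (1,2) = 180 − 120 = 60.
Row 2 must total 180; the given cells sum to 118, so (2,3) = 62.
Column 1 must total 180; the given cells sum to 122, so (3,1) = 58.
Column 2 must total 180; the given cells sum to 124, so (3,2) = 56.
From column 3, 180 − (52 + 62) gives (3,3) = 66.

68 60 52 / 54 64 62 / 58 56 66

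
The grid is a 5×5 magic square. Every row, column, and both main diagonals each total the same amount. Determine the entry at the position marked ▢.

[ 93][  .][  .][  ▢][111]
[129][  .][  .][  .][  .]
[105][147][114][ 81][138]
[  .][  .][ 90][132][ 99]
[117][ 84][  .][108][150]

Row 3 is complete and sums to 585; that is the magic constant.
From row 5, 585 − (117 + 84 + 108 + 150) gives (5,3) = 126.
Column 1 must total 585; the given cells sum to 444, so (4,1) = 141.
From column 5, 585 − (111 + 138 + 99 + 150) gives (2,5) = 87.
The remaining cell in main diagonal is (2,2) = 585 − 489 = 96.
Row 4 must total 585; the given cells sum to 462, so (4,2) = 123.
Column 2 must total 585; the given cells sum to 450, so (1,2) = 135.
Anti-diagonal must total 585; the given cells sum to 465, so (2,4) = 120.
Row 2 needs 585; the known cells sum to 432, so (2,3) = 153.
Using column 3: 153 + 114 + 90 + 126 + ? → (1,3) = 585 − 483 = 102.
Column 4: 120 + 81 + 132 + 108 + ? = 585, so (1,4) = 144.

144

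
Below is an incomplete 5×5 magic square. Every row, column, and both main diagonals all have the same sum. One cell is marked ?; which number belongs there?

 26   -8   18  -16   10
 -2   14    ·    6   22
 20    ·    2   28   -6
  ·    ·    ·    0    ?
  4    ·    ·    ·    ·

Row 1 is complete and sums to 30; that is the magic constant.
Row 2: -2 + 14 + 6 + 22 + ? = 30, so (2,3) = -10.
Using row 3: 20 + 2 + 28 + (-6) + ? → (3,2) = 30 − 44 = -14.
Using column 1: 26 + (-2) + 20 + 4 + ? → (4,1) = 30 − 48 = -18.
Column 4: -16 + 6 + 28 + 0 + ? = 30, so (5,4) = 12.
Main diagonal must total 30; the given cells sum to 42, so (5,5) = -12.
From anti-diagonal, 30 − (10 + 6 + 2 + 4) gives (4,2) = 8.
Column 2: -8 + 14 + (-14) + 8 + ? = 30, so (5,2) = 30.
Column 5 needs 30; the known cells sum to 14, so (4,5) = 16.

16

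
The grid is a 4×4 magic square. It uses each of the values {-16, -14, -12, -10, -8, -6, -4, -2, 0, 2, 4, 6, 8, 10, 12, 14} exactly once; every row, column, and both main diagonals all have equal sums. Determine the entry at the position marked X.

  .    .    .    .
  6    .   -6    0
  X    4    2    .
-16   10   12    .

-2

The 16 entries sum to -16, so each line sums to -16/4 = -4.
The remaining cell in row 2 is (2,2) = -4 − 0 = -4.
The remaining cell in row 4 is (4,4) = -4 − 6 = -10.
Column 2 needs -4; the known cells sum to 10, so (1,2) = -14.
Using column 3: -6 + 2 + 12 + ? → (1,3) = -4 − 8 = -12.
Main diagonal must total -4; the given cells sum to -12, so (1,1) = 8.
Anti-diagonal needs -4; the known cells sum to -18, so (1,4) = 14.
Column 1 must total -4; the given cells sum to -2, so (3,1) = -2.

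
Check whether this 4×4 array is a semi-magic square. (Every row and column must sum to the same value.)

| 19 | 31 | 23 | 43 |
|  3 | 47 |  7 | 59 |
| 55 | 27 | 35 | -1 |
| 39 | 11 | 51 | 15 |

Yes

Row 1: 19 + 31 + 23 + 43 = 116.
Row 2: 3 + 47 + 7 + 59 = 116.
Row 3: 55 + 27 + 35 + (-1) = 116.
Row 4: 39 + 11 + 51 + 15 = 116.
Column 1: 19 + 3 + 55 + 39 = 116.
Column 2: 31 + 47 + 27 + 11 = 116.
Column 3: 23 + 7 + 35 + 51 = 116.
Column 4: 43 + 59 + (-1) + 15 = 116.
All lines sum to 116.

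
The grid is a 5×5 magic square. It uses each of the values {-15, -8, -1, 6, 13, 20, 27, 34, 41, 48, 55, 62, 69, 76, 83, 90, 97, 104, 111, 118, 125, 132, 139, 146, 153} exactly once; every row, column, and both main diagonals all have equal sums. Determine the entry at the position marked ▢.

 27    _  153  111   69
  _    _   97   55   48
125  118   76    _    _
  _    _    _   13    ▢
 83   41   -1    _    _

146

The 25 entries sum to 1725, so each line sums to 1725/5 = 345.
Row 1 must total 345; the given cells sum to 360, so (1,2) = -15.
Column 3: 153 + 97 + 76 + (-1) + ? = 345, so (4,3) = 20.
Using anti-diagonal: 69 + 55 + 76 + 83 + ? → (4,2) = 345 − 283 = 62.
Column 2: -15 + 118 + 62 + 41 + ? = 345, so (2,2) = 139.
Main diagonal needs 345; the known cells sum to 255, so (5,5) = 90.
From row 2, 345 − (139 + 97 + 55 + 48) gives (2,1) = 6.
The remaining cell in row 5 is (5,4) = 345 − 213 = 132.
Using column 1: 27 + 6 + 125 + 83 + ? → (4,1) = 345 − 241 = 104.
From column 4, 345 − (111 + 55 + 13 + 132) gives (3,4) = 34.
Using row 3: 125 + 118 + 76 + 34 + ? → (3,5) = 345 − 353 = -8.
Row 4 must total 345; the given cells sum to 199, so (4,5) = 146.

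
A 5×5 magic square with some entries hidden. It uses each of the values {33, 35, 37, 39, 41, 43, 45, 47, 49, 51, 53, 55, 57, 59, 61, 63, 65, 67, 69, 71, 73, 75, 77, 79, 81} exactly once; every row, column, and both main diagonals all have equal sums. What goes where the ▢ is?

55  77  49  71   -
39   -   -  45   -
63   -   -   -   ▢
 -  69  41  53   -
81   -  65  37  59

51

The 25 entries sum to 1425, so each line sums to 1425/5 = 285.
From row 1, 285 − (55 + 77 + 49 + 71) gives (1,5) = 33.
Row 5: 81 + 65 + 37 + 59 + ? = 285, so (5,2) = 43.
From column 1, 285 − (55 + 39 + 63 + 81) gives (4,1) = 47.
Column 4: 71 + 45 + 53 + 37 + ? = 285, so (3,4) = 79.
Anti-diagonal needs 285; the known cells sum to 228, so (3,3) = 57.
From row 4, 285 − (47 + 69 + 41 + 53) gives (4,5) = 75.
Column 3: 49 + 57 + 41 + 65 + ? = 285, so (2,3) = 73.
Using main diagonal: 55 + 57 + 53 + 59 + ? → (2,2) = 285 − 224 = 61.
Row 2: 39 + 61 + 73 + 45 + ? = 285, so (2,5) = 67.
The remaining cell in column 2 is (3,2) = 285 − 250 = 35.
Column 5 must total 285; the given cells sum to 234, so (3,5) = 51.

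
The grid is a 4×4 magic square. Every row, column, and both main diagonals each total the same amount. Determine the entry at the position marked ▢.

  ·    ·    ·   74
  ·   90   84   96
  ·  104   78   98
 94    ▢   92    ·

Anti-diagonal is complete and sums to 356; that is the magic constant.
Row 2 needs 356; the known cells sum to 270, so (2,1) = 86.
The remaining cell in row 3 is (3,1) = 356 − 280 = 76.
Using column 1: 86 + 76 + 94 + ? → (1,1) = 356 − 256 = 100.
From column 3, 356 − (84 + 78 + 92) gives (1,3) = 102.
Column 4 needs 356; the known cells sum to 268, so (4,4) = 88.
Row 1 needs 356; the known cells sum to 276, so (1,2) = 80.
Row 4: 94 + 92 + 88 + ? = 356, so (4,2) = 82.

82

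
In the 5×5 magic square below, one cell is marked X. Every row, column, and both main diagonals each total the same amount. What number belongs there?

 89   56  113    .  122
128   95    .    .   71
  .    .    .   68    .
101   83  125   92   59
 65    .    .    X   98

116

Row 4 is complete and sums to 460; that is the magic constant.
Row 1 needs 460; the known cells sum to 380, so (1,4) = 80.
Column 1: 89 + 128 + 101 + 65 + ? = 460, so (3,1) = 77.
From column 5, 460 − (122 + 71 + 59 + 98) gives (3,5) = 110.
From main diagonal, 460 − (89 + 95 + 92 + 98) gives (3,3) = 86.
Using anti-diagonal: 122 + 86 + 83 + 65 + ? → (2,4) = 460 − 356 = 104.
Row 2 needs 460; the known cells sum to 398, so (2,3) = 62.
Using row 3: 77 + 86 + 68 + 110 + ? → (3,2) = 460 − 341 = 119.
Using column 2: 56 + 95 + 119 + 83 + ? → (5,2) = 460 − 353 = 107.
Column 3: 113 + 62 + 86 + 125 + ? = 460, so (5,3) = 74.
Column 4: 80 + 104 + 68 + 92 + ? = 460, so (5,4) = 116.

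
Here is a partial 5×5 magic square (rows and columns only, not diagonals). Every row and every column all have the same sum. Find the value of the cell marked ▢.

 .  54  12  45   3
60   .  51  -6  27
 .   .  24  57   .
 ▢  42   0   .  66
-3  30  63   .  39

9

Column 3 is complete and sums to 150; that is the magic constant.
Row 1 must total 150; the given cells sum to 114, so (1,1) = 36.
Row 2: 60 + 51 + (-6) + 27 + ? = 150, so (2,2) = 18.
Using row 5: -3 + 30 + 63 + 39 + ? → (5,4) = 150 − 129 = 21.
Using column 2: 54 + 18 + 42 + 30 + ? → (3,2) = 150 − 144 = 6.
Column 4: 45 + (-6) + 57 + 21 + ? = 150, so (4,4) = 33.
Column 5 needs 150; the known cells sum to 135, so (3,5) = 15.
Row 3: 6 + 24 + 57 + 15 + ? = 150, so (3,1) = 48.
Row 4 must total 150; the given cells sum to 141, so (4,1) = 9.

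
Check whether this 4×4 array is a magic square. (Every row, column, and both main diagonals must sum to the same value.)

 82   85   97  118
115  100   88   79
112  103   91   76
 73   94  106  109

Row 1: 82 + 85 + 97 + 118 = 382.
Row 2: 115 + 100 + 88 + 79 = 382.
Row 3: 112 + 103 + 91 + 76 = 382.
Row 4: 73 + 94 + 106 + 109 = 382.
Column 1: 82 + 115 + 112 + 73 = 382.
Column 2: 85 + 100 + 103 + 94 = 382.
Column 3: 97 + 88 + 91 + 106 = 382.
Column 4: 118 + 79 + 76 + 109 = 382.
Main diagonal: 82 + 100 + 91 + 109 = 382.
Anti-diagonal: 118 + 88 + 103 + 73 = 382.
All lines sum to 382.

Yes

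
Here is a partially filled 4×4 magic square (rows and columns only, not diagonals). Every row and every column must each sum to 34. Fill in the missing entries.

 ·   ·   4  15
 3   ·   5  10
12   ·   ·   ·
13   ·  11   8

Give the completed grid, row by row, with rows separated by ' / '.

Using row 2: 3 + 5 + 10 + ? → (2,2) = 34 − 18 = 16.
The remaining cell in row 4 is (4,2) = 34 − 32 = 2.
Column 1 must total 34; the given cells sum to 28, so (1,1) = 6.
From column 3, 34 − (4 + 5 + 11) gives (3,3) = 14.
Column 4 needs 34; the known cells sum to 33, so (3,4) = 1.
Row 1 must total 34; the given cells sum to 25, so (1,2) = 9.
The remaining cell in row 3 is (3,2) = 34 − 27 = 7.

6 9 4 15 / 3 16 5 10 / 12 7 14 1 / 13 2 11 8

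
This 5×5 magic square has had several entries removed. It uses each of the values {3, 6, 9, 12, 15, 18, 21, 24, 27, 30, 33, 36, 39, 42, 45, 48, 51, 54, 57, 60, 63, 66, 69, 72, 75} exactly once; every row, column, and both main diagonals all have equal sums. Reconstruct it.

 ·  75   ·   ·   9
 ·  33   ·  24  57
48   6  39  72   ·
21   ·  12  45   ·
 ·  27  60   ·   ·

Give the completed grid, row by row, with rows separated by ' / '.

42 75 18 51 9 / 15 33 66 24 57 / 48 6 39 72 30 / 21 54 12 45 63 / 69 27 60 3 36

The 25 entries sum to 975, so each line sums to 975/5 = 195.
Row 3 needs 195; the known cells sum to 165, so (3,5) = 30.
Column 2 must total 195; the given cells sum to 141, so (4,2) = 54.
Using anti-diagonal: 9 + 24 + 39 + 54 + ? → (5,1) = 195 − 126 = 69.
Row 4: 21 + 54 + 12 + 45 + ? = 195, so (4,5) = 63.
Column 5 must total 195; the given cells sum to 159, so (5,5) = 36.
Using main diagonal: 33 + 39 + 45 + 36 + ? → (1,1) = 195 − 153 = 42.
From row 5, 195 − (69 + 27 + 60 + 36) gives (5,4) = 3.
Column 1 must total 195; the given cells sum to 180, so (2,1) = 15.
Column 4 must total 195; the given cells sum to 144, so (1,4) = 51.
Row 1 needs 195; the known cells sum to 177, so (1,3) = 18.
Row 2 needs 195; the known cells sum to 129, so (2,3) = 66.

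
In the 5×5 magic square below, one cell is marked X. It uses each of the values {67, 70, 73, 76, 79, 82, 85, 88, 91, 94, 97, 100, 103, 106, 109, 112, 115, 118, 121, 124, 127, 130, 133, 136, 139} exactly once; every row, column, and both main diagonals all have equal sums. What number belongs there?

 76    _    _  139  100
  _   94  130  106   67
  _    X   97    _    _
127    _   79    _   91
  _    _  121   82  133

136

The 25 entries sum to 2575, so each line sums to 2575/5 = 515.
Row 2 needs 515; the known cells sum to 397, so (2,1) = 118.
Using column 3: 130 + 97 + 79 + 121 + ? → (1,3) = 515 − 427 = 88.
Using column 5: 100 + 67 + 91 + 133 + ? → (3,5) = 515 − 391 = 124.
The remaining cell in main diagonal is (4,4) = 515 − 400 = 115.
Row 1: 76 + 88 + 139 + 100 + ? = 515, so (1,2) = 112.
Row 4: 127 + 79 + 115 + 91 + ? = 515, so (4,2) = 103.
From column 4, 515 − (139 + 106 + 115 + 82) gives (3,4) = 73.
Anti-diagonal must total 515; the given cells sum to 406, so (5,1) = 109.
Row 5 needs 515; the known cells sum to 445, so (5,2) = 70.
From column 1, 515 − (76 + 118 + 127 + 109) gives (3,1) = 85.
Column 2: 112 + 94 + 103 + 70 + ? = 515, so (3,2) = 136.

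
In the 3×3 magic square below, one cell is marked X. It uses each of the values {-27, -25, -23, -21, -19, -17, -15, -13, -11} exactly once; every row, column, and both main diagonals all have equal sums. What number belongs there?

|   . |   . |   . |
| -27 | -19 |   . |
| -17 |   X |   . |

-15

The 9 entries sum to -171, so each line sums to -171/3 = -57.
The remaining cell in row 2 is (2,3) = -57 − (-46) = -11.
The remaining cell in column 1 is (1,1) = -57 − (-44) = -13.
Main diagonal must total -57; the given cells sum to -32, so (3,3) = -25.
Anti-diagonal must total -57; the given cells sum to -36, so (1,3) = -21.
Using row 1: -13 + (-21) + ? → (1,2) = -57 − (-34) = -23.
Row 3: -17 + (-25) + ? = -57, so (3,2) = -15.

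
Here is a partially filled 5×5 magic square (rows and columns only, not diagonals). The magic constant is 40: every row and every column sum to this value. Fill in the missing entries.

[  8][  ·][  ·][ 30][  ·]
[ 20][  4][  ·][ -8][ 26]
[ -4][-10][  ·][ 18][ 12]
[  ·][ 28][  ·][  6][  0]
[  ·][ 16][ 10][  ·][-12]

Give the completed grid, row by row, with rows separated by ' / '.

8 2 -14 30 14 / 20 4 -2 -8 26 / -4 -10 24 18 12 / -16 28 22 6 0 / 32 16 10 -6 -12

Row 2: 20 + 4 + (-8) + 26 + ? = 40, so (2,3) = -2.
Row 3 needs 40; the known cells sum to 16, so (3,3) = 24.
From column 2, 40 − (4 + (-10) + 28 + 16) gives (1,2) = 2.
Column 4 must total 40; the given cells sum to 46, so (5,4) = -6.
Column 5 must total 40; the given cells sum to 26, so (1,5) = 14.
Row 1: 8 + 2 + 30 + 14 + ? = 40, so (1,3) = -14.
The remaining cell in row 5 is (5,1) = 40 − 8 = 32.
From column 1, 40 − (8 + 20 + (-4) + 32) gives (4,1) = -16.
Using column 3: -14 + (-2) + 24 + 10 + ? → (4,3) = 40 − 18 = 22.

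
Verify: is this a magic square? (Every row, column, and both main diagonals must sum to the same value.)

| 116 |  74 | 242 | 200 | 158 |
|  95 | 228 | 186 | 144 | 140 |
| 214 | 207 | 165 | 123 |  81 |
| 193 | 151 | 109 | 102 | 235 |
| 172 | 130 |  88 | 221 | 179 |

Row 1: 116 + 74 + 242 + 200 + 158 = 790.
Row 2: 95 + 228 + 186 + 144 + 140 = 793.
Row 3: 214 + 207 + 165 + 123 + 81 = 790.
Row 4: 193 + 151 + 109 + 102 + 235 = 790.
Row 5: 172 + 130 + 88 + 221 + 179 = 790.
Column 1: 116 + 95 + 214 + 193 + 172 = 790.
Column 2: 74 + 228 + 207 + 151 + 130 = 790.
Column 3: 242 + 186 + 165 + 109 + 88 = 790.
Column 4: 200 + 144 + 123 + 102 + 221 = 790.
Column 5: 158 + 140 + 81 + 235 + 179 = 793.
Main diagonal: 116 + 228 + 165 + 102 + 179 = 790.
Anti-diagonal: 158 + 144 + 165 + 151 + 172 = 790.

No — main diagonal sums to 790 but row 2 sums to 793.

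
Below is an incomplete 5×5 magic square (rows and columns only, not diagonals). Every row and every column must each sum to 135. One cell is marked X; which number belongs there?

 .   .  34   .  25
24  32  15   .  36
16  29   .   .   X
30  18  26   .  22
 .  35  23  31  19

Row 2 needs 135; the known cells sum to 107, so (2,4) = 28.
Row 4: 30 + 18 + 26 + 22 + ? = 135, so (4,4) = 39.
Using row 5: 35 + 23 + 31 + 19 + ? → (5,1) = 135 − 108 = 27.
The remaining cell in column 1 is (1,1) = 135 − 97 = 38.
From column 2, 135 − (32 + 29 + 18 + 35) gives (1,2) = 21.
Using column 3: 34 + 15 + 26 + 23 + ? → (3,3) = 135 − 98 = 37.
Column 5 needs 135; the known cells sum to 102, so (3,5) = 33.

33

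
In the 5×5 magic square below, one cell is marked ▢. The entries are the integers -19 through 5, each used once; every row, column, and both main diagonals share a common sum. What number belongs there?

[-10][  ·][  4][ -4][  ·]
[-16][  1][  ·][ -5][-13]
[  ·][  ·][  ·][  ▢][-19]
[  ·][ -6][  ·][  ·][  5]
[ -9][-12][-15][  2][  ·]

The entries are -19 through 5, which sum to -175, so each line sums to -175/5 = -35.
Using row 2: -16 + 1 + (-5) + (-13) + ? → (2,3) = -35 − (-33) = -2.
Using row 5: -9 + (-12) + (-15) + 2 + ? → (5,5) = -35 − (-34) = -1.
Using column 5: -13 + (-19) + 5 + (-1) + ? → (1,5) = -35 − (-28) = -7.
Using anti-diagonal: -7 + (-5) + (-6) + (-9) + ? → (3,3) = -35 − (-27) = -8.
The remaining cell in row 1 is (1,2) = -35 − (-17) = -18.
Column 2 must total -35; the given cells sum to -35, so (3,2) = 0.
Using column 3: 4 + (-2) + (-8) + (-15) + ? → (4,3) = -35 − (-21) = -14.
Using main diagonal: -10 + 1 + (-8) + (-1) + ? → (4,4) = -35 − (-18) = -17.
Using row 4: -6 + (-14) + (-17) + 5 + ? → (4,1) = -35 − (-32) = -3.
Column 1 must total -35; the given cells sum to -38, so (3,1) = 3.
Column 4 needs -35; the known cells sum to -24, so (3,4) = -11.

-11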